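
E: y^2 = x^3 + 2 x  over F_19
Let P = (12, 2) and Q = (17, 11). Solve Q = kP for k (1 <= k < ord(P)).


Enumerate multiples of P until we hit Q = (17, 11):
  1P = (12, 2)
  2P = (11, 2)
  3P = (15, 17)
  4P = (17, 11)
Match found at i = 4.

k = 4


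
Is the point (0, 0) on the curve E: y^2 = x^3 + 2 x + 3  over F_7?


Check whether y^2 = x^3 + 2 x + 3 (mod 7) for (x, y) = (0, 0).
LHS: y^2 = 0^2 mod 7 = 0
RHS: x^3 + 2 x + 3 = 0^3 + 2*0 + 3 mod 7 = 3
LHS != RHS

No, not on the curve


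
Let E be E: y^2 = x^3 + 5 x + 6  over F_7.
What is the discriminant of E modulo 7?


4 a^3 + 27 b^2 = 4*5^3 + 27*6^2 = 500 + 972 = 1472
Delta = -16 * (1472) = -23552
Delta mod 7 = 3

Delta = 3 (mod 7)


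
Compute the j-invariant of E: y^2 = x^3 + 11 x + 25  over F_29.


Delta = -16(4 a^3 + 27 b^2) mod 29 = 8
-1728 * (4 a)^3 = -1728 * (4*11)^3 mod 29 = 16
j = 16 * 8^(-1) mod 29 = 2

j = 2 (mod 29)


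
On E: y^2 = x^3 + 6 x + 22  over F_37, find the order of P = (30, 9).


Compute successive multiples of P until we hit O:
  1P = (30, 9)
  2P = (3, 17)
  3P = (15, 3)
  4P = (4, 31)
  5P = (7, 0)
  6P = (4, 6)
  7P = (15, 34)
  8P = (3, 20)
  ... (continuing to 10P)
  10P = O

ord(P) = 10


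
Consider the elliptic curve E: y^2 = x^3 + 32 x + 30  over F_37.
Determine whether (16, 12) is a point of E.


Check whether y^2 = x^3 + 32 x + 30 (mod 37) for (x, y) = (16, 12).
LHS: y^2 = 12^2 mod 37 = 33
RHS: x^3 + 32 x + 30 = 16^3 + 32*16 + 30 mod 37 = 13
LHS != RHS

No, not on the curve


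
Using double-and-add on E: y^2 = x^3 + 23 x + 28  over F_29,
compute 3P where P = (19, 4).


k = 3 = 11_2 (binary, LSB first: 11)
Double-and-add from P = (19, 4):
  bit 0 = 1: acc = O + (19, 4) = (19, 4)
  bit 1 = 1: acc = (19, 4) + (13, 28) = (13, 1)

3P = (13, 1)


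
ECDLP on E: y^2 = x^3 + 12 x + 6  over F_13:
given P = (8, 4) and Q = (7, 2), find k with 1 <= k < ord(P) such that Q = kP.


Enumerate multiples of P until we hit Q = (7, 2):
  1P = (8, 4)
  2P = (7, 2)
Match found at i = 2.

k = 2


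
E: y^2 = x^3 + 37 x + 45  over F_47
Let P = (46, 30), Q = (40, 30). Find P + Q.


P != Q, so use the chord formula.
s = (y2 - y1) / (x2 - x1) = (0) / (41) mod 47 = 0
x3 = s^2 - x1 - x2 mod 47 = 0^2 - 46 - 40 = 8
y3 = s (x1 - x3) - y1 mod 47 = 0 * (46 - 8) - 30 = 17

P + Q = (8, 17)


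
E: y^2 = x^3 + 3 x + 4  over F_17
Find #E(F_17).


For each x in F_17, count y with y^2 = x^3 + 3 x + 4 mod 17:
  x = 0: RHS = 4, y in [2, 15]  -> 2 point(s)
  x = 1: RHS = 8, y in [5, 12]  -> 2 point(s)
  x = 2: RHS = 1, y in [1, 16]  -> 2 point(s)
  x = 5: RHS = 8, y in [5, 12]  -> 2 point(s)
  x = 6: RHS = 0, y in [0]  -> 1 point(s)
  x = 8: RHS = 13, y in [8, 9]  -> 2 point(s)
  x = 11: RHS = 8, y in [5, 12]  -> 2 point(s)
  x = 12: RHS = 0, y in [0]  -> 1 point(s)
  x = 13: RHS = 13, y in [8, 9]  -> 2 point(s)
  x = 14: RHS = 2, y in [6, 11]  -> 2 point(s)
  x = 16: RHS = 0, y in [0]  -> 1 point(s)
Affine points: 19. Add the point at infinity: total = 20.

#E(F_17) = 20


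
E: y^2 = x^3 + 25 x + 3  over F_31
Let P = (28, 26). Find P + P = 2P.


Doubling: s = (3 x1^2 + a) / (2 y1)
s = (3*28^2 + 25) / (2*26) mod 31 = 1
x3 = s^2 - 2 x1 mod 31 = 1^2 - 2*28 = 7
y3 = s (x1 - x3) - y1 mod 31 = 1 * (28 - 7) - 26 = 26

2P = (7, 26)


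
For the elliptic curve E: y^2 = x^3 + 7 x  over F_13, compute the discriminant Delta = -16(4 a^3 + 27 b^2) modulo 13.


4 a^3 + 27 b^2 = 4*7^3 + 27*0^2 = 1372 + 0 = 1372
Delta = -16 * (1372) = -21952
Delta mod 13 = 5

Delta = 5 (mod 13)


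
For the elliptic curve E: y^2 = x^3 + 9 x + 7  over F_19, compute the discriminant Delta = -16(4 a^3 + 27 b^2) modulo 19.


4 a^3 + 27 b^2 = 4*9^3 + 27*7^2 = 2916 + 1323 = 4239
Delta = -16 * (4239) = -67824
Delta mod 19 = 6

Delta = 6 (mod 19)


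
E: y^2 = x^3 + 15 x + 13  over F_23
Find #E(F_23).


For each x in F_23, count y with y^2 = x^3 + 15 x + 13 mod 23:
  x = 0: RHS = 13, y in [6, 17]  -> 2 point(s)
  x = 1: RHS = 6, y in [11, 12]  -> 2 point(s)
  x = 3: RHS = 16, y in [4, 19]  -> 2 point(s)
  x = 5: RHS = 6, y in [11, 12]  -> 2 point(s)
  x = 7: RHS = 1, y in [1, 22]  -> 2 point(s)
  x = 8: RHS = 1, y in [1, 22]  -> 2 point(s)
  x = 9: RHS = 3, y in [7, 16]  -> 2 point(s)
  x = 10: RHS = 13, y in [6, 17]  -> 2 point(s)
  x = 12: RHS = 12, y in [9, 14]  -> 2 point(s)
  x = 13: RHS = 13, y in [6, 17]  -> 2 point(s)
  x = 14: RHS = 0, y in [0]  -> 1 point(s)
  x = 15: RHS = 2, y in [5, 18]  -> 2 point(s)
  x = 16: RHS = 2, y in [5, 18]  -> 2 point(s)
  x = 17: RHS = 6, y in [11, 12]  -> 2 point(s)
  x = 19: RHS = 4, y in [2, 21]  -> 2 point(s)
Affine points: 29. Add the point at infinity: total = 30.

#E(F_23) = 30


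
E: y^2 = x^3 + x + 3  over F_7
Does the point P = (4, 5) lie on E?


Check whether y^2 = x^3 + 1 x + 3 (mod 7) for (x, y) = (4, 5).
LHS: y^2 = 5^2 mod 7 = 4
RHS: x^3 + 1 x + 3 = 4^3 + 1*4 + 3 mod 7 = 1
LHS != RHS

No, not on the curve


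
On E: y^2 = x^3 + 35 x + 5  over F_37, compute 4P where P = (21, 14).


k = 4 = 100_2 (binary, LSB first: 001)
Double-and-add from P = (21, 14):
  bit 0 = 0: acc unchanged = O
  bit 1 = 0: acc unchanged = O
  bit 2 = 1: acc = O + (16, 6) = (16, 6)

4P = (16, 6)


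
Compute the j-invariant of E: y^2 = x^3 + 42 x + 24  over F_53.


Delta = -16(4 a^3 + 27 b^2) mod 53 = 16
-1728 * (4 a)^3 = -1728 * (4*42)^3 mod 53 = 45
j = 45 * 16^(-1) mod 53 = 26

j = 26 (mod 53)


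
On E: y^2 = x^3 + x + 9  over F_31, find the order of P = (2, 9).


Compute successive multiples of P until we hit O:
  1P = (2, 9)
  2P = (28, 17)
  3P = (11, 24)
  4P = (7, 24)
  5P = (0, 28)
  6P = (3, 16)
  7P = (13, 7)
  8P = (25, 29)
  ... (continuing to 18P)
  18P = O

ord(P) = 18


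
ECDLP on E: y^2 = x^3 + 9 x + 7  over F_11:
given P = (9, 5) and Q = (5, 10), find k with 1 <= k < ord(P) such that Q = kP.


Enumerate multiples of P until we hit Q = (5, 10):
  1P = (9, 5)
  2P = (5, 10)
Match found at i = 2.

k = 2


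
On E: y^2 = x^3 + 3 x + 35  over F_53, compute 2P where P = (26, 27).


Doubling: s = (3 x1^2 + a) / (2 y1)
s = (3*26^2 + 3) / (2*27) mod 53 = 17
x3 = s^2 - 2 x1 mod 53 = 17^2 - 2*26 = 25
y3 = s (x1 - x3) - y1 mod 53 = 17 * (26 - 25) - 27 = 43

2P = (25, 43)


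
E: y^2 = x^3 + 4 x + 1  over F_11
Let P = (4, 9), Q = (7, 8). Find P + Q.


P != Q, so use the chord formula.
s = (y2 - y1) / (x2 - x1) = (10) / (3) mod 11 = 7
x3 = s^2 - x1 - x2 mod 11 = 7^2 - 4 - 7 = 5
y3 = s (x1 - x3) - y1 mod 11 = 7 * (4 - 5) - 9 = 6

P + Q = (5, 6)


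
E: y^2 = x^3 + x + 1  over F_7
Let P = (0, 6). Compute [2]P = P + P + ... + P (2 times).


k = 2 = 10_2 (binary, LSB first: 01)
Double-and-add from P = (0, 6):
  bit 0 = 0: acc unchanged = O
  bit 1 = 1: acc = O + (2, 2) = (2, 2)

2P = (2, 2)


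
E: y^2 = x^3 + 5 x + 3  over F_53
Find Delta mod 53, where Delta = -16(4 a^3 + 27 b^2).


4 a^3 + 27 b^2 = 4*5^3 + 27*3^2 = 500 + 243 = 743
Delta = -16 * (743) = -11888
Delta mod 53 = 37

Delta = 37 (mod 53)


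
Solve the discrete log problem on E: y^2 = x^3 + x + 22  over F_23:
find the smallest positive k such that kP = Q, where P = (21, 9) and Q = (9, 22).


Enumerate multiples of P until we hit Q = (9, 22):
  1P = (21, 9)
  2P = (8, 17)
  3P = (2, 20)
  4P = (9, 1)
  5P = (19, 0)
  6P = (9, 22)
Match found at i = 6.

k = 6


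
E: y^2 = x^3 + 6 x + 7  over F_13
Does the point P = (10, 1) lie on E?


Check whether y^2 = x^3 + 6 x + 7 (mod 13) for (x, y) = (10, 1).
LHS: y^2 = 1^2 mod 13 = 1
RHS: x^3 + 6 x + 7 = 10^3 + 6*10 + 7 mod 13 = 1
LHS = RHS

Yes, on the curve


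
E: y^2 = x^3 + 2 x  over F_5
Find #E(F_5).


For each x in F_5, count y with y^2 = x^3 + 2 x + 0 mod 5:
  x = 0: RHS = 0, y in [0]  -> 1 point(s)
Affine points: 1. Add the point at infinity: total = 2.

#E(F_5) = 2


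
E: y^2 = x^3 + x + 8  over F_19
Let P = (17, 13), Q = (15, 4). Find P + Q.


P != Q, so use the chord formula.
s = (y2 - y1) / (x2 - x1) = (10) / (17) mod 19 = 14
x3 = s^2 - x1 - x2 mod 19 = 14^2 - 17 - 15 = 12
y3 = s (x1 - x3) - y1 mod 19 = 14 * (17 - 12) - 13 = 0

P + Q = (12, 0)


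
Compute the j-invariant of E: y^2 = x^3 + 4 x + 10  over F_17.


Delta = -16(4 a^3 + 27 b^2) mod 17 = 15
-1728 * (4 a)^3 = -1728 * (4*4)^3 mod 17 = 11
j = 11 * 15^(-1) mod 17 = 3

j = 3 (mod 17)


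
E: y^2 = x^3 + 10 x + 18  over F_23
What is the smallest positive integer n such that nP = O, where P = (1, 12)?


Compute successive multiples of P until we hit O:
  1P = (1, 12)
  2P = (6, 15)
  3P = (9, 20)
  4P = (14, 21)
  5P = (21, 6)
  6P = (5, 3)
  7P = (12, 7)
  8P = (18, 2)
  ... (continuing to 30P)
  30P = O

ord(P) = 30


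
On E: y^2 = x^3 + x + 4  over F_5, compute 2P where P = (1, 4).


Doubling: s = (3 x1^2 + a) / (2 y1)
s = (3*1^2 + 1) / (2*4) mod 5 = 3
x3 = s^2 - 2 x1 mod 5 = 3^2 - 2*1 = 2
y3 = s (x1 - x3) - y1 mod 5 = 3 * (1 - 2) - 4 = 3

2P = (2, 3)


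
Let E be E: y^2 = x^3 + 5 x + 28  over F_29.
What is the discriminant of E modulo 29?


4 a^3 + 27 b^2 = 4*5^3 + 27*28^2 = 500 + 21168 = 21668
Delta = -16 * (21668) = -346688
Delta mod 29 = 7

Delta = 7 (mod 29)


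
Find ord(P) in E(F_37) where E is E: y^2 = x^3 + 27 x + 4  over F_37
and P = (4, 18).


Compute successive multiples of P until we hit O:
  1P = (4, 18)
  2P = (30, 8)
  3P = (13, 31)
  4P = (23, 8)
  5P = (3, 36)
  6P = (21, 29)
  7P = (0, 2)
  8P = (12, 24)
  ... (continuing to 43P)
  43P = O

ord(P) = 43


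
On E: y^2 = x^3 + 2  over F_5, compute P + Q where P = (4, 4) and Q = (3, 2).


P != Q, so use the chord formula.
s = (y2 - y1) / (x2 - x1) = (3) / (4) mod 5 = 2
x3 = s^2 - x1 - x2 mod 5 = 2^2 - 4 - 3 = 2
y3 = s (x1 - x3) - y1 mod 5 = 2 * (4 - 2) - 4 = 0

P + Q = (2, 0)


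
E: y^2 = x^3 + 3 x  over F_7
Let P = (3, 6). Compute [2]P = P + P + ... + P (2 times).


k = 2 = 10_2 (binary, LSB first: 01)
Double-and-add from P = (3, 6):
  bit 0 = 0: acc unchanged = O
  bit 1 = 1: acc = O + (2, 0) = (2, 0)

2P = (2, 0)


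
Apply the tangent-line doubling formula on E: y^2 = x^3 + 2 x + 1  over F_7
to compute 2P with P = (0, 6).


Doubling: s = (3 x1^2 + a) / (2 y1)
s = (3*0^2 + 2) / (2*6) mod 7 = 6
x3 = s^2 - 2 x1 mod 7 = 6^2 - 2*0 = 1
y3 = s (x1 - x3) - y1 mod 7 = 6 * (0 - 1) - 6 = 2

2P = (1, 2)


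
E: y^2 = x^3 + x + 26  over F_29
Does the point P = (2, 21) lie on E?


Check whether y^2 = x^3 + 1 x + 26 (mod 29) for (x, y) = (2, 21).
LHS: y^2 = 21^2 mod 29 = 6
RHS: x^3 + 1 x + 26 = 2^3 + 1*2 + 26 mod 29 = 7
LHS != RHS

No, not on the curve


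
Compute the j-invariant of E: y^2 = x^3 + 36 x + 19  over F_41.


Delta = -16(4 a^3 + 27 b^2) mod 41 = 17
-1728 * (4 a)^3 = -1728 * (4*36)^3 mod 41 = 30
j = 30 * 17^(-1) mod 41 = 9

j = 9 (mod 41)


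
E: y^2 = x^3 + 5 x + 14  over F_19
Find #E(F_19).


For each x in F_19, count y with y^2 = x^3 + 5 x + 14 mod 19:
  x = 1: RHS = 1, y in [1, 18]  -> 2 point(s)
  x = 9: RHS = 9, y in [3, 16]  -> 2 point(s)
  x = 10: RHS = 0, y in [0]  -> 1 point(s)
  x = 12: RHS = 16, y in [4, 15]  -> 2 point(s)
  x = 14: RHS = 16, y in [4, 15]  -> 2 point(s)
  x = 15: RHS = 6, y in [5, 14]  -> 2 point(s)
Affine points: 11. Add the point at infinity: total = 12.

#E(F_19) = 12


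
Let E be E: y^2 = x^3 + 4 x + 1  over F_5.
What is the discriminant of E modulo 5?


4 a^3 + 27 b^2 = 4*4^3 + 27*1^2 = 256 + 27 = 283
Delta = -16 * (283) = -4528
Delta mod 5 = 2

Delta = 2 (mod 5)


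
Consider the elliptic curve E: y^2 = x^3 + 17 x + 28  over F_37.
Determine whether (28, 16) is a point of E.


Check whether y^2 = x^3 + 17 x + 28 (mod 37) for (x, y) = (28, 16).
LHS: y^2 = 16^2 mod 37 = 34
RHS: x^3 + 17 x + 28 = 28^3 + 17*28 + 28 mod 37 = 34
LHS = RHS

Yes, on the curve


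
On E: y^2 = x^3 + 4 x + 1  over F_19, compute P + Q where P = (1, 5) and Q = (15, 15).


P != Q, so use the chord formula.
s = (y2 - y1) / (x2 - x1) = (10) / (14) mod 19 = 17
x3 = s^2 - x1 - x2 mod 19 = 17^2 - 1 - 15 = 7
y3 = s (x1 - x3) - y1 mod 19 = 17 * (1 - 7) - 5 = 7

P + Q = (7, 7)


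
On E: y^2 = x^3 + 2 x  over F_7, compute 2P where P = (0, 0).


k = 2 = 10_2 (binary, LSB first: 01)
Double-and-add from P = (0, 0):
  bit 0 = 0: acc unchanged = O
  bit 1 = 1: acc = O + O = O

2P = O


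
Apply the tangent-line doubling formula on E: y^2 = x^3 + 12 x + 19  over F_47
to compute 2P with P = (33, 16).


Doubling: s = (3 x1^2 + a) / (2 y1)
s = (3*33^2 + 12) / (2*16) mod 47 = 7
x3 = s^2 - 2 x1 mod 47 = 7^2 - 2*33 = 30
y3 = s (x1 - x3) - y1 mod 47 = 7 * (33 - 30) - 16 = 5

2P = (30, 5)


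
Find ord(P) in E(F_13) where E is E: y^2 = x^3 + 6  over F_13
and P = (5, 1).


Compute successive multiples of P until we hit O:
  1P = (5, 1)
  2P = (2, 1)
  3P = (6, 12)
  4P = (6, 1)
  5P = (2, 12)
  6P = (5, 12)
  7P = O

ord(P) = 7


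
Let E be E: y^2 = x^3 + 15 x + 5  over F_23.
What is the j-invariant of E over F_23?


Delta = -16(4 a^3 + 27 b^2) mod 23 = 3
-1728 * (4 a)^3 = -1728 * (4*15)^3 mod 23 = 2
j = 2 * 3^(-1) mod 23 = 16

j = 16 (mod 23)


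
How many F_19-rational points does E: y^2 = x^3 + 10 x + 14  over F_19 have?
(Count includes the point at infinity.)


For each x in F_19, count y with y^2 = x^3 + 10 x + 14 mod 19:
  x = 1: RHS = 6, y in [5, 14]  -> 2 point(s)
  x = 2: RHS = 4, y in [2, 17]  -> 2 point(s)
  x = 4: RHS = 4, y in [2, 17]  -> 2 point(s)
  x = 6: RHS = 5, y in [9, 10]  -> 2 point(s)
  x = 7: RHS = 9, y in [3, 16]  -> 2 point(s)
  x = 8: RHS = 17, y in [6, 13]  -> 2 point(s)
  x = 9: RHS = 16, y in [4, 15]  -> 2 point(s)
  x = 11: RHS = 11, y in [7, 12]  -> 2 point(s)
  x = 12: RHS = 0, y in [0]  -> 1 point(s)
  x = 13: RHS = 4, y in [2, 17]  -> 2 point(s)
  x = 15: RHS = 5, y in [9, 10]  -> 2 point(s)
  x = 17: RHS = 5, y in [9, 10]  -> 2 point(s)
Affine points: 23. Add the point at infinity: total = 24.

#E(F_19) = 24


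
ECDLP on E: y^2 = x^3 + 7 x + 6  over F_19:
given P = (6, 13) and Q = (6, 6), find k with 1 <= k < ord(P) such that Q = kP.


Enumerate multiples of P until we hit Q = (6, 6):
  1P = (6, 13)
  2P = (14, 13)
  3P = (18, 6)
  4P = (15, 16)
  5P = (15, 3)
  6P = (18, 13)
  7P = (14, 6)
  8P = (6, 6)
Match found at i = 8.

k = 8


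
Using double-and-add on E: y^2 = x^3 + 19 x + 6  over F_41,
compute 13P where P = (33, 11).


k = 13 = 1101_2 (binary, LSB first: 1011)
Double-and-add from P = (33, 11):
  bit 0 = 1: acc = O + (33, 11) = (33, 11)
  bit 1 = 0: acc unchanged = (33, 11)
  bit 2 = 1: acc = (33, 11) + (26, 6) = (21, 21)
  bit 3 = 1: acc = (21, 21) + (7, 20) = (22, 17)

13P = (22, 17)


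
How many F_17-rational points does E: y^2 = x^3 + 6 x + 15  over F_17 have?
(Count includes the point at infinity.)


For each x in F_17, count y with y^2 = x^3 + 6 x + 15 mod 17:
  x = 0: RHS = 15, y in [7, 10]  -> 2 point(s)
  x = 2: RHS = 1, y in [1, 16]  -> 2 point(s)
  x = 3: RHS = 9, y in [3, 14]  -> 2 point(s)
  x = 4: RHS = 1, y in [1, 16]  -> 2 point(s)
  x = 5: RHS = 0, y in [0]  -> 1 point(s)
  x = 7: RHS = 9, y in [3, 14]  -> 2 point(s)
  x = 9: RHS = 16, y in [4, 13]  -> 2 point(s)
  x = 10: RHS = 4, y in [2, 15]  -> 2 point(s)
  x = 11: RHS = 1, y in [1, 16]  -> 2 point(s)
  x = 12: RHS = 13, y in [8, 9]  -> 2 point(s)
  x = 14: RHS = 4, y in [2, 15]  -> 2 point(s)
  x = 16: RHS = 8, y in [5, 12]  -> 2 point(s)
Affine points: 23. Add the point at infinity: total = 24.

#E(F_17) = 24


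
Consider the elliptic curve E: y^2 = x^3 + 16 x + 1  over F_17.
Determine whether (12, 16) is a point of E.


Check whether y^2 = x^3 + 16 x + 1 (mod 17) for (x, y) = (12, 16).
LHS: y^2 = 16^2 mod 17 = 1
RHS: x^3 + 16 x + 1 = 12^3 + 16*12 + 1 mod 17 = 0
LHS != RHS

No, not on the curve


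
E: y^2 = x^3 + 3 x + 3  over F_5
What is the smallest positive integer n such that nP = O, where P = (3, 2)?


Compute successive multiples of P until we hit O:
  1P = (3, 2)
  2P = (4, 3)
  3P = (4, 2)
  4P = (3, 3)
  5P = O

ord(P) = 5


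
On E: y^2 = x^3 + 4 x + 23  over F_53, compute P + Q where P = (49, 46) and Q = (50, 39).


P != Q, so use the chord formula.
s = (y2 - y1) / (x2 - x1) = (46) / (1) mod 53 = 46
x3 = s^2 - x1 - x2 mod 53 = 46^2 - 49 - 50 = 3
y3 = s (x1 - x3) - y1 mod 53 = 46 * (49 - 3) - 46 = 3

P + Q = (3, 3)


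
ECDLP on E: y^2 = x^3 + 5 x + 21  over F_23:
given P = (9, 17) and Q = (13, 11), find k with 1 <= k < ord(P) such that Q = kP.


Enumerate multiples of P until we hit Q = (13, 11):
  1P = (9, 17)
  2P = (13, 12)
  3P = (4, 17)
  4P = (10, 6)
  5P = (10, 17)
  6P = (4, 6)
  7P = (13, 11)
Match found at i = 7.

k = 7


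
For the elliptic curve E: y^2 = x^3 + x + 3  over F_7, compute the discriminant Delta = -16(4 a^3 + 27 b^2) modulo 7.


4 a^3 + 27 b^2 = 4*1^3 + 27*3^2 = 4 + 243 = 247
Delta = -16 * (247) = -3952
Delta mod 7 = 3

Delta = 3 (mod 7)


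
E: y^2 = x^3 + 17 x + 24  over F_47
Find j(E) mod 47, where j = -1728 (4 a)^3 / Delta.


Delta = -16(4 a^3 + 27 b^2) mod 47 = 31
-1728 * (4 a)^3 = -1728 * (4*17)^3 mod 47 = 22
j = 22 * 31^(-1) mod 47 = 28

j = 28 (mod 47)


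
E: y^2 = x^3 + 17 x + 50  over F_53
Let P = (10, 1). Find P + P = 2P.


Doubling: s = (3 x1^2 + a) / (2 y1)
s = (3*10^2 + 17) / (2*1) mod 53 = 26
x3 = s^2 - 2 x1 mod 53 = 26^2 - 2*10 = 20
y3 = s (x1 - x3) - y1 mod 53 = 26 * (10 - 20) - 1 = 4

2P = (20, 4)


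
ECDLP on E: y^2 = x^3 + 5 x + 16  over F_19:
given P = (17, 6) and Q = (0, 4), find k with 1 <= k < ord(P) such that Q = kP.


Enumerate multiples of P until we hit Q = (0, 4):
  1P = (17, 6)
  2P = (13, 6)
  3P = (8, 13)
  4P = (0, 4)
Match found at i = 4.

k = 4


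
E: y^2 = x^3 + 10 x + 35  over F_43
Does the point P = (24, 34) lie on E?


Check whether y^2 = x^3 + 10 x + 35 (mod 43) for (x, y) = (24, 34).
LHS: y^2 = 34^2 mod 43 = 38
RHS: x^3 + 10 x + 35 = 24^3 + 10*24 + 35 mod 43 = 38
LHS = RHS

Yes, on the curve


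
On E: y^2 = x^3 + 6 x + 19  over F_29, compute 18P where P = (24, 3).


k = 18 = 10010_2 (binary, LSB first: 01001)
Double-and-add from P = (24, 3):
  bit 0 = 0: acc unchanged = O
  bit 1 = 1: acc = O + (11, 13) = (11, 13)
  bit 2 = 0: acc unchanged = (11, 13)
  bit 3 = 0: acc unchanged = (11, 13)
  bit 4 = 1: acc = (11, 13) + (10, 21) = (14, 11)

18P = (14, 11)


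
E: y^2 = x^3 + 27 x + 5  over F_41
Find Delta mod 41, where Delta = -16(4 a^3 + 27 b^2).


4 a^3 + 27 b^2 = 4*27^3 + 27*5^2 = 78732 + 675 = 79407
Delta = -16 * (79407) = -1270512
Delta mod 41 = 37

Delta = 37 (mod 41)


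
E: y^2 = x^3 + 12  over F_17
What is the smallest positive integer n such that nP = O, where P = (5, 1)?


Compute successive multiples of P until we hit O:
  1P = (5, 1)
  2P = (15, 15)
  3P = (1, 8)
  4P = (13, 13)
  5P = (14, 11)
  6P = (7, 10)
  7P = (4, 12)
  8P = (10, 3)
  ... (continuing to 18P)
  18P = O

ord(P) = 18


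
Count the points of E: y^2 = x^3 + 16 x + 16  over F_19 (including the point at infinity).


For each x in F_19, count y with y^2 = x^3 + 16 x + 16 mod 19:
  x = 0: RHS = 16, y in [4, 15]  -> 2 point(s)
  x = 4: RHS = 11, y in [7, 12]  -> 2 point(s)
  x = 6: RHS = 5, y in [9, 10]  -> 2 point(s)
  x = 10: RHS = 17, y in [6, 13]  -> 2 point(s)
  x = 12: RHS = 17, y in [6, 13]  -> 2 point(s)
  x = 14: RHS = 1, y in [1, 18]  -> 2 point(s)
  x = 16: RHS = 17, y in [6, 13]  -> 2 point(s)
Affine points: 14. Add the point at infinity: total = 15.

#E(F_19) = 15


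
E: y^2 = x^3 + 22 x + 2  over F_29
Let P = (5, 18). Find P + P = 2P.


Doubling: s = (3 x1^2 + a) / (2 y1)
s = (3*5^2 + 22) / (2*18) mod 29 = 18
x3 = s^2 - 2 x1 mod 29 = 18^2 - 2*5 = 24
y3 = s (x1 - x3) - y1 mod 29 = 18 * (5 - 24) - 18 = 17

2P = (24, 17)


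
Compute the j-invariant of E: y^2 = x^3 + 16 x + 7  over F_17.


Delta = -16(4 a^3 + 27 b^2) mod 17 = 10
-1728 * (4 a)^3 = -1728 * (4*16)^3 mod 17 = 7
j = 7 * 10^(-1) mod 17 = 16

j = 16 (mod 17)


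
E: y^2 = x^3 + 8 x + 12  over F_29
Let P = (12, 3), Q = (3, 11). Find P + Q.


P != Q, so use the chord formula.
s = (y2 - y1) / (x2 - x1) = (8) / (20) mod 29 = 12
x3 = s^2 - x1 - x2 mod 29 = 12^2 - 12 - 3 = 13
y3 = s (x1 - x3) - y1 mod 29 = 12 * (12 - 13) - 3 = 14

P + Q = (13, 14)


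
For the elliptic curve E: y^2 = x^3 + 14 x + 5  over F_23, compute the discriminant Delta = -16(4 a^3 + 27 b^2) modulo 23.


4 a^3 + 27 b^2 = 4*14^3 + 27*5^2 = 10976 + 675 = 11651
Delta = -16 * (11651) = -186416
Delta mod 23 = 22

Delta = 22 (mod 23)


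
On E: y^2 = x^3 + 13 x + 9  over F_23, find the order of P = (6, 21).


Compute successive multiples of P until we hit O:
  1P = (6, 21)
  2P = (19, 10)
  3P = (16, 14)
  4P = (10, 14)
  5P = (0, 3)
  6P = (3, 11)
  7P = (20, 9)
  8P = (9, 21)
  ... (continuing to 28P)
  28P = O

ord(P) = 28


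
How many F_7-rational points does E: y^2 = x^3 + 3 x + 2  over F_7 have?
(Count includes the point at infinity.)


For each x in F_7, count y with y^2 = x^3 + 3 x + 2 mod 7:
  x = 0: RHS = 2, y in [3, 4]  -> 2 point(s)
  x = 2: RHS = 2, y in [3, 4]  -> 2 point(s)
  x = 4: RHS = 1, y in [1, 6]  -> 2 point(s)
  x = 5: RHS = 2, y in [3, 4]  -> 2 point(s)
Affine points: 8. Add the point at infinity: total = 9.

#E(F_7) = 9


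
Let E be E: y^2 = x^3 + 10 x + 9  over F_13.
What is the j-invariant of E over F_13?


Delta = -16(4 a^3 + 27 b^2) mod 13 = 3
-1728 * (4 a)^3 = -1728 * (4*10)^3 mod 13 = 1
j = 1 * 3^(-1) mod 13 = 9

j = 9 (mod 13)


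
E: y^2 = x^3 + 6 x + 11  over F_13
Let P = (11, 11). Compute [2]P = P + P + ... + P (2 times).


k = 2 = 10_2 (binary, LSB first: 01)
Double-and-add from P = (11, 11):
  bit 0 = 0: acc unchanged = O
  bit 1 = 1: acc = O + (8, 8) = (8, 8)

2P = (8, 8)


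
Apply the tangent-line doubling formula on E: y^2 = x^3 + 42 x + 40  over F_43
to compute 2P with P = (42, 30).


Doubling: s = (3 x1^2 + a) / (2 y1)
s = (3*42^2 + 42) / (2*30) mod 43 = 33
x3 = s^2 - 2 x1 mod 43 = 33^2 - 2*42 = 16
y3 = s (x1 - x3) - y1 mod 43 = 33 * (42 - 16) - 30 = 11

2P = (16, 11)


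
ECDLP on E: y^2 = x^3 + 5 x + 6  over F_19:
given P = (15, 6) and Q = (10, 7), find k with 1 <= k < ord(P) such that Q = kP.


Enumerate multiples of P until we hit Q = (10, 7):
  1P = (15, 6)
  2P = (6, 10)
  3P = (5, 17)
  4P = (8, 11)
  5P = (0, 5)
  6P = (10, 7)
Match found at i = 6.

k = 6


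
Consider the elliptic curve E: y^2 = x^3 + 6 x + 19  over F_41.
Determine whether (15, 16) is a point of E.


Check whether y^2 = x^3 + 6 x + 19 (mod 41) for (x, y) = (15, 16).
LHS: y^2 = 16^2 mod 41 = 10
RHS: x^3 + 6 x + 19 = 15^3 + 6*15 + 19 mod 41 = 40
LHS != RHS

No, not on the curve


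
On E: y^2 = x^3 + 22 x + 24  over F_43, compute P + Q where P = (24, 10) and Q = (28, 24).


P != Q, so use the chord formula.
s = (y2 - y1) / (x2 - x1) = (14) / (4) mod 43 = 25
x3 = s^2 - x1 - x2 mod 43 = 25^2 - 24 - 28 = 14
y3 = s (x1 - x3) - y1 mod 43 = 25 * (24 - 14) - 10 = 25

P + Q = (14, 25)


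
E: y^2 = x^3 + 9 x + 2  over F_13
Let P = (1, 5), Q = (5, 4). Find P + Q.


P != Q, so use the chord formula.
s = (y2 - y1) / (x2 - x1) = (12) / (4) mod 13 = 3
x3 = s^2 - x1 - x2 mod 13 = 3^2 - 1 - 5 = 3
y3 = s (x1 - x3) - y1 mod 13 = 3 * (1 - 3) - 5 = 2

P + Q = (3, 2)


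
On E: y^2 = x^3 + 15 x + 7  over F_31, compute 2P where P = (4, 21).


Doubling: s = (3 x1^2 + a) / (2 y1)
s = (3*4^2 + 15) / (2*21) mod 31 = 17
x3 = s^2 - 2 x1 mod 31 = 17^2 - 2*4 = 2
y3 = s (x1 - x3) - y1 mod 31 = 17 * (4 - 2) - 21 = 13

2P = (2, 13)


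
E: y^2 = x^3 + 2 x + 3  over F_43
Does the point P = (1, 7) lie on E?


Check whether y^2 = x^3 + 2 x + 3 (mod 43) for (x, y) = (1, 7).
LHS: y^2 = 7^2 mod 43 = 6
RHS: x^3 + 2 x + 3 = 1^3 + 2*1 + 3 mod 43 = 6
LHS = RHS

Yes, on the curve


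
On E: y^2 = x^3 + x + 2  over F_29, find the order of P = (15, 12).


Compute successive multiples of P until we hit O:
  1P = (15, 12)
  2P = (15, 17)
  3P = O

ord(P) = 3


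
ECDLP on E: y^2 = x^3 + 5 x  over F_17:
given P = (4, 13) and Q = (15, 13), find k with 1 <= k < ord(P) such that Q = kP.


Enumerate multiples of P until we hit Q = (15, 13):
  1P = (4, 13)
  2P = (8, 5)
  3P = (9, 14)
  4P = (2, 1)
  5P = (13, 1)
  6P = (15, 13)
Match found at i = 6.

k = 6


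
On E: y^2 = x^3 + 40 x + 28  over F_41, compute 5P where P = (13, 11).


k = 5 = 101_2 (binary, LSB first: 101)
Double-and-add from P = (13, 11):
  bit 0 = 1: acc = O + (13, 11) = (13, 11)
  bit 1 = 0: acc unchanged = (13, 11)
  bit 2 = 1: acc = (13, 11) + (35, 33) = (35, 8)

5P = (35, 8)


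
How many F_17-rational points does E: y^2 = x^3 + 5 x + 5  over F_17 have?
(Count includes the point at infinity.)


For each x in F_17, count y with y^2 = x^3 + 5 x + 5 mod 17:
  x = 3: RHS = 13, y in [8, 9]  -> 2 point(s)
  x = 4: RHS = 4, y in [2, 15]  -> 2 point(s)
  x = 5: RHS = 2, y in [6, 11]  -> 2 point(s)
  x = 6: RHS = 13, y in [8, 9]  -> 2 point(s)
  x = 7: RHS = 9, y in [3, 14]  -> 2 point(s)
  x = 8: RHS = 13, y in [8, 9]  -> 2 point(s)
  x = 10: RHS = 1, y in [1, 16]  -> 2 point(s)
  x = 12: RHS = 8, y in [5, 12]  -> 2 point(s)
  x = 15: RHS = 4, y in [2, 15]  -> 2 point(s)
  x = 16: RHS = 16, y in [4, 13]  -> 2 point(s)
Affine points: 20. Add the point at infinity: total = 21.

#E(F_17) = 21


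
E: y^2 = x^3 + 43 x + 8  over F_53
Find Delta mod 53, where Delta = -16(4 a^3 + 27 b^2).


4 a^3 + 27 b^2 = 4*43^3 + 27*8^2 = 318028 + 1728 = 319756
Delta = -16 * (319756) = -5116096
Delta mod 53 = 47

Delta = 47 (mod 53)


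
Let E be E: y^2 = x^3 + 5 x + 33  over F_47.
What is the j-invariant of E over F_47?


Delta = -16(4 a^3 + 27 b^2) mod 47 = 12
-1728 * (4 a)^3 = -1728 * (4*5)^3 mod 47 = 16
j = 16 * 12^(-1) mod 47 = 17

j = 17 (mod 47)


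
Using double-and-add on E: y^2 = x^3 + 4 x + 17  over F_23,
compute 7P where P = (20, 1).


k = 7 = 111_2 (binary, LSB first: 111)
Double-and-add from P = (20, 1):
  bit 0 = 1: acc = O + (20, 1) = (20, 1)
  bit 1 = 1: acc = (20, 1) + (22, 14) = (6, 21)
  bit 2 = 1: acc = (6, 21) + (15, 5) = (8, 3)

7P = (8, 3)


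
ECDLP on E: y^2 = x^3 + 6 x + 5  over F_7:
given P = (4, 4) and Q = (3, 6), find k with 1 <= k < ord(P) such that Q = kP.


Enumerate multiples of P until we hit Q = (3, 6):
  1P = (4, 4)
  2P = (3, 1)
  3P = (2, 2)
  4P = (2, 5)
  5P = (3, 6)
Match found at i = 5.

k = 5


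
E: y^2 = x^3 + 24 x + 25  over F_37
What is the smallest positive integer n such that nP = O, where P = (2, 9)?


Compute successive multiples of P until we hit O:
  1P = (2, 9)
  2P = (0, 32)
  3P = (10, 9)
  4P = (25, 28)
  5P = (26, 13)
  6P = (8, 27)
  7P = (36, 0)
  8P = (8, 10)
  ... (continuing to 14P)
  14P = O

ord(P) = 14


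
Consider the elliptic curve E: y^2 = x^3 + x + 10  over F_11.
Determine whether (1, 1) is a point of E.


Check whether y^2 = x^3 + 1 x + 10 (mod 11) for (x, y) = (1, 1).
LHS: y^2 = 1^2 mod 11 = 1
RHS: x^3 + 1 x + 10 = 1^3 + 1*1 + 10 mod 11 = 1
LHS = RHS

Yes, on the curve


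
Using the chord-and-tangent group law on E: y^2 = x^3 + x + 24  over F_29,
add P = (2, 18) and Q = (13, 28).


P != Q, so use the chord formula.
s = (y2 - y1) / (x2 - x1) = (10) / (11) mod 29 = 22
x3 = s^2 - x1 - x2 mod 29 = 22^2 - 2 - 13 = 5
y3 = s (x1 - x3) - y1 mod 29 = 22 * (2 - 5) - 18 = 3

P + Q = (5, 3)


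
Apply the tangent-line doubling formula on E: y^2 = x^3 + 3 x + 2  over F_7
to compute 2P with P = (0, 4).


Doubling: s = (3 x1^2 + a) / (2 y1)
s = (3*0^2 + 3) / (2*4) mod 7 = 3
x3 = s^2 - 2 x1 mod 7 = 3^2 - 2*0 = 2
y3 = s (x1 - x3) - y1 mod 7 = 3 * (0 - 2) - 4 = 4

2P = (2, 4)


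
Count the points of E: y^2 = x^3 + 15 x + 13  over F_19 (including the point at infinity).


For each x in F_19, count y with y^2 = x^3 + 15 x + 13 mod 19:
  x = 3: RHS = 9, y in [3, 16]  -> 2 point(s)
  x = 4: RHS = 4, y in [2, 17]  -> 2 point(s)
  x = 5: RHS = 4, y in [2, 17]  -> 2 point(s)
  x = 7: RHS = 5, y in [9, 10]  -> 2 point(s)
  x = 10: RHS = 4, y in [2, 17]  -> 2 point(s)
  x = 13: RHS = 11, y in [7, 12]  -> 2 point(s)
  x = 16: RHS = 17, y in [6, 13]  -> 2 point(s)
  x = 18: RHS = 16, y in [4, 15]  -> 2 point(s)
Affine points: 16. Add the point at infinity: total = 17.

#E(F_19) = 17


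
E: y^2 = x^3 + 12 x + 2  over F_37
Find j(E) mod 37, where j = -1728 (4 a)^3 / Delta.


Delta = -16(4 a^3 + 27 b^2) mod 37 = 12
-1728 * (4 a)^3 = -1728 * (4*12)^3 mod 37 = 26
j = 26 * 12^(-1) mod 37 = 33

j = 33 (mod 37)


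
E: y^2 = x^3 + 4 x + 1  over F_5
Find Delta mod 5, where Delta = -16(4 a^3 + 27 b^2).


4 a^3 + 27 b^2 = 4*4^3 + 27*1^2 = 256 + 27 = 283
Delta = -16 * (283) = -4528
Delta mod 5 = 2

Delta = 2 (mod 5)


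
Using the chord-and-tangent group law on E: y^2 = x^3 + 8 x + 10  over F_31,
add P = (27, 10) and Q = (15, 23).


P != Q, so use the chord formula.
s = (y2 - y1) / (x2 - x1) = (13) / (19) mod 31 = 17
x3 = s^2 - x1 - x2 mod 31 = 17^2 - 27 - 15 = 30
y3 = s (x1 - x3) - y1 mod 31 = 17 * (27 - 30) - 10 = 1

P + Q = (30, 1)


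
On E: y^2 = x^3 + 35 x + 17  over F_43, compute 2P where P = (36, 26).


Doubling: s = (3 x1^2 + a) / (2 y1)
s = (3*36^2 + 35) / (2*26) mod 43 = 25
x3 = s^2 - 2 x1 mod 43 = 25^2 - 2*36 = 37
y3 = s (x1 - x3) - y1 mod 43 = 25 * (36 - 37) - 26 = 35

2P = (37, 35)


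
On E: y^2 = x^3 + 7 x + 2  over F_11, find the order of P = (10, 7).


Compute successive multiples of P until we hit O:
  1P = (10, 7)
  2P = (7, 3)
  3P = (8, 3)
  4P = (8, 8)
  5P = (7, 8)
  6P = (10, 4)
  7P = O

ord(P) = 7


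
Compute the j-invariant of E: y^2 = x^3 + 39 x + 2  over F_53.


Delta = -16(4 a^3 + 27 b^2) mod 53 = 48
-1728 * (4 a)^3 = -1728 * (4*39)^3 mod 53 = 16
j = 16 * 48^(-1) mod 53 = 18

j = 18 (mod 53)


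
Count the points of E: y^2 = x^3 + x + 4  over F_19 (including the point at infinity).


For each x in F_19, count y with y^2 = x^3 + 1 x + 4 mod 19:
  x = 0: RHS = 4, y in [2, 17]  -> 2 point(s)
  x = 1: RHS = 6, y in [5, 14]  -> 2 point(s)
  x = 5: RHS = 1, y in [1, 18]  -> 2 point(s)
  x = 6: RHS = 17, y in [6, 13]  -> 2 point(s)
  x = 8: RHS = 11, y in [7, 12]  -> 2 point(s)
  x = 9: RHS = 1, y in [1, 18]  -> 2 point(s)
  x = 10: RHS = 7, y in [8, 11]  -> 2 point(s)
  x = 11: RHS = 16, y in [4, 15]  -> 2 point(s)
  x = 14: RHS = 7, y in [8, 11]  -> 2 point(s)
Affine points: 18. Add the point at infinity: total = 19.

#E(F_19) = 19


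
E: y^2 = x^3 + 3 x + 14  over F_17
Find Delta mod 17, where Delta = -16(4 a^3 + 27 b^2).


4 a^3 + 27 b^2 = 4*3^3 + 27*14^2 = 108 + 5292 = 5400
Delta = -16 * (5400) = -86400
Delta mod 17 = 11

Delta = 11 (mod 17)


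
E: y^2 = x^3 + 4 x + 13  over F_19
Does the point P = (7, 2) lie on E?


Check whether y^2 = x^3 + 4 x + 13 (mod 19) for (x, y) = (7, 2).
LHS: y^2 = 2^2 mod 19 = 4
RHS: x^3 + 4 x + 13 = 7^3 + 4*7 + 13 mod 19 = 4
LHS = RHS

Yes, on the curve


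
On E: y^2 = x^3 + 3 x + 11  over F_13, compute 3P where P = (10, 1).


k = 3 = 11_2 (binary, LSB first: 11)
Double-and-add from P = (10, 1):
  bit 0 = 1: acc = O + (10, 1) = (10, 1)
  bit 1 = 1: acc = (10, 1) + (10, 12) = O

3P = O


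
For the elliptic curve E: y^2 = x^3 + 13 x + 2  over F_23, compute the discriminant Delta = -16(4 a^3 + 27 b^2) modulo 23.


4 a^3 + 27 b^2 = 4*13^3 + 27*2^2 = 8788 + 108 = 8896
Delta = -16 * (8896) = -142336
Delta mod 23 = 11

Delta = 11 (mod 23)


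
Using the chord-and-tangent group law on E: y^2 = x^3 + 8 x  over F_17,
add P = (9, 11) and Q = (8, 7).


P != Q, so use the chord formula.
s = (y2 - y1) / (x2 - x1) = (13) / (16) mod 17 = 4
x3 = s^2 - x1 - x2 mod 17 = 4^2 - 9 - 8 = 16
y3 = s (x1 - x3) - y1 mod 17 = 4 * (9 - 16) - 11 = 12

P + Q = (16, 12)


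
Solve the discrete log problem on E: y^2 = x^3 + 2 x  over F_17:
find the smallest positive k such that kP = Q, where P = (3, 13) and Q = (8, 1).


Enumerate multiples of P until we hit Q = (8, 1):
  1P = (3, 13)
  2P = (9, 13)
  3P = (5, 4)
  4P = (8, 1)
Match found at i = 4.

k = 4


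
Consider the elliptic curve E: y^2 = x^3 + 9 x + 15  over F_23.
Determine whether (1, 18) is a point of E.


Check whether y^2 = x^3 + 9 x + 15 (mod 23) for (x, y) = (1, 18).
LHS: y^2 = 18^2 mod 23 = 2
RHS: x^3 + 9 x + 15 = 1^3 + 9*1 + 15 mod 23 = 2
LHS = RHS

Yes, on the curve


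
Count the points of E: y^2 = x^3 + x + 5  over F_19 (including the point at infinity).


For each x in F_19, count y with y^2 = x^3 + 1 x + 5 mod 19:
  x = 0: RHS = 5, y in [9, 10]  -> 2 point(s)
  x = 1: RHS = 7, y in [8, 11]  -> 2 point(s)
  x = 3: RHS = 16, y in [4, 15]  -> 2 point(s)
  x = 4: RHS = 16, y in [4, 15]  -> 2 point(s)
  x = 11: RHS = 17, y in [6, 13]  -> 2 point(s)
  x = 12: RHS = 16, y in [4, 15]  -> 2 point(s)
  x = 13: RHS = 11, y in [7, 12]  -> 2 point(s)
Affine points: 14. Add the point at infinity: total = 15.

#E(F_19) = 15


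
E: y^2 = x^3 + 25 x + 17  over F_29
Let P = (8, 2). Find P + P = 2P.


Doubling: s = (3 x1^2 + a) / (2 y1)
s = (3*8^2 + 25) / (2*2) mod 29 = 18
x3 = s^2 - 2 x1 mod 29 = 18^2 - 2*8 = 18
y3 = s (x1 - x3) - y1 mod 29 = 18 * (8 - 18) - 2 = 21

2P = (18, 21)


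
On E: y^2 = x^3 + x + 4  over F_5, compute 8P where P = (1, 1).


k = 8 = 1000_2 (binary, LSB first: 0001)
Double-and-add from P = (1, 1):
  bit 0 = 0: acc unchanged = O
  bit 1 = 0: acc unchanged = O
  bit 2 = 0: acc unchanged = O
  bit 3 = 1: acc = O + (1, 4) = (1, 4)

8P = (1, 4)


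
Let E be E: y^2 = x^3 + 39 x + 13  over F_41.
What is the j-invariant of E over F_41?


Delta = -16(4 a^3 + 27 b^2) mod 41 = 33
-1728 * (4 a)^3 = -1728 * (4*39)^3 mod 41 = 38
j = 38 * 33^(-1) mod 41 = 26

j = 26 (mod 41)


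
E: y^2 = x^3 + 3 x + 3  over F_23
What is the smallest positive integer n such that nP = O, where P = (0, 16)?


Compute successive multiples of P until we hit O:
  1P = (0, 16)
  2P = (18, 1)
  3P = (14, 11)
  4P = (13, 10)
  5P = (3, 19)
  6P = (21, 9)
  7P = (20, 6)
  8P = (9, 0)
  ... (continuing to 16P)
  16P = O

ord(P) = 16


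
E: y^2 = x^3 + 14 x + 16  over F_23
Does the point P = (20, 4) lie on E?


Check whether y^2 = x^3 + 14 x + 16 (mod 23) for (x, y) = (20, 4).
LHS: y^2 = 4^2 mod 23 = 16
RHS: x^3 + 14 x + 16 = 20^3 + 14*20 + 16 mod 23 = 16
LHS = RHS

Yes, on the curve


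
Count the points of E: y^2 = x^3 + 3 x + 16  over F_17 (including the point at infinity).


For each x in F_17, count y with y^2 = x^3 + 3 x + 16 mod 17:
  x = 0: RHS = 16, y in [4, 13]  -> 2 point(s)
  x = 2: RHS = 13, y in [8, 9]  -> 2 point(s)
  x = 3: RHS = 1, y in [1, 16]  -> 2 point(s)
  x = 8: RHS = 8, y in [5, 12]  -> 2 point(s)
  x = 10: RHS = 9, y in [3, 14]  -> 2 point(s)
  x = 13: RHS = 8, y in [5, 12]  -> 2 point(s)
  x = 15: RHS = 2, y in [6, 11]  -> 2 point(s)
Affine points: 14. Add the point at infinity: total = 15.

#E(F_17) = 15


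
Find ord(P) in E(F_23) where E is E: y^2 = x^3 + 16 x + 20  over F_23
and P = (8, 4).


Compute successive multiples of P until we hit O:
  1P = (8, 4)
  2P = (16, 18)
  3P = (15, 1)
  4P = (3, 7)
  5P = (5, 8)
  6P = (22, 7)
  7P = (11, 20)
  8P = (12, 13)
  ... (continuing to 19P)
  19P = O

ord(P) = 19


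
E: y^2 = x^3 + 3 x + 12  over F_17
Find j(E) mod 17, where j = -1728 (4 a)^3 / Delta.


Delta = -16(4 a^3 + 27 b^2) mod 17 = 1
-1728 * (4 a)^3 = -1728 * (4*3)^3 mod 17 = 15
j = 15 * 1^(-1) mod 17 = 15

j = 15 (mod 17)


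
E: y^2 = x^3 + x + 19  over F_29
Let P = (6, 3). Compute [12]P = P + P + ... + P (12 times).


k = 12 = 1100_2 (binary, LSB first: 0011)
Double-and-add from P = (6, 3):
  bit 0 = 0: acc unchanged = O
  bit 1 = 0: acc unchanged = O
  bit 2 = 1: acc = O + (3, 7) = (3, 7)
  bit 3 = 1: acc = (3, 7) + (27, 3) = (24, 11)

12P = (24, 11)


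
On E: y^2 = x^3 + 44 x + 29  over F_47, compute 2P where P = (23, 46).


Doubling: s = (3 x1^2 + a) / (2 y1)
s = (3*23^2 + 44) / (2*46) mod 47 = 7
x3 = s^2 - 2 x1 mod 47 = 7^2 - 2*23 = 3
y3 = s (x1 - x3) - y1 mod 47 = 7 * (23 - 3) - 46 = 0

2P = (3, 0)


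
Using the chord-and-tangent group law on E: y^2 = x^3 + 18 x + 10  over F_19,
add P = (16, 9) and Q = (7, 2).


P != Q, so use the chord formula.
s = (y2 - y1) / (x2 - x1) = (12) / (10) mod 19 = 5
x3 = s^2 - x1 - x2 mod 19 = 5^2 - 16 - 7 = 2
y3 = s (x1 - x3) - y1 mod 19 = 5 * (16 - 2) - 9 = 4

P + Q = (2, 4)


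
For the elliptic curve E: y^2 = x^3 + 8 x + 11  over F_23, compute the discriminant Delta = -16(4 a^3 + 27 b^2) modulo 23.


4 a^3 + 27 b^2 = 4*8^3 + 27*11^2 = 2048 + 3267 = 5315
Delta = -16 * (5315) = -85040
Delta mod 23 = 14

Delta = 14 (mod 23)


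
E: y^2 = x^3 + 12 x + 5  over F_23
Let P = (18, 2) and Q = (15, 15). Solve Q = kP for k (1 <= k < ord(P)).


Enumerate multiples of P until we hit Q = (15, 15):
  1P = (18, 2)
  2P = (13, 9)
  3P = (5, 12)
  4P = (1, 15)
  5P = (17, 4)
  6P = (15, 15)
Match found at i = 6.

k = 6


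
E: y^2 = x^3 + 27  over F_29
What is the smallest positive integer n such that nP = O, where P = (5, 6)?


Compute successive multiples of P until we hit O:
  1P = (5, 6)
  2P = (20, 9)
  3P = (11, 16)
  4P = (19, 19)
  5P = (14, 25)
  6P = (3, 24)
  7P = (15, 26)
  8P = (13, 7)
  ... (continuing to 30P)
  30P = O

ord(P) = 30


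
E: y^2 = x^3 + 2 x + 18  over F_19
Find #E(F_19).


For each x in F_19, count y with y^2 = x^3 + 2 x + 18 mod 19:
  x = 2: RHS = 11, y in [7, 12]  -> 2 point(s)
  x = 5: RHS = 1, y in [1, 18]  -> 2 point(s)
  x = 9: RHS = 5, y in [9, 10]  -> 2 point(s)
  x = 14: RHS = 16, y in [4, 15]  -> 2 point(s)
  x = 16: RHS = 4, y in [2, 17]  -> 2 point(s)
  x = 17: RHS = 6, y in [5, 14]  -> 2 point(s)
Affine points: 12. Add the point at infinity: total = 13.

#E(F_19) = 13


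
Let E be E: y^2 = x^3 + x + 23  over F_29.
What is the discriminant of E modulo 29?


4 a^3 + 27 b^2 = 4*1^3 + 27*23^2 = 4 + 14283 = 14287
Delta = -16 * (14287) = -228592
Delta mod 29 = 15

Delta = 15 (mod 29)


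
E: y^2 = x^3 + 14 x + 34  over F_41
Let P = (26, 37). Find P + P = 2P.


Doubling: s = (3 x1^2 + a) / (2 y1)
s = (3*26^2 + 14) / (2*37) mod 41 = 1
x3 = s^2 - 2 x1 mod 41 = 1^2 - 2*26 = 31
y3 = s (x1 - x3) - y1 mod 41 = 1 * (26 - 31) - 37 = 40

2P = (31, 40)


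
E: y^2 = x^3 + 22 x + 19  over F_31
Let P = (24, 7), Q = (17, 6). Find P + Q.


P != Q, so use the chord formula.
s = (y2 - y1) / (x2 - x1) = (30) / (24) mod 31 = 9
x3 = s^2 - x1 - x2 mod 31 = 9^2 - 24 - 17 = 9
y3 = s (x1 - x3) - y1 mod 31 = 9 * (24 - 9) - 7 = 4

P + Q = (9, 4)


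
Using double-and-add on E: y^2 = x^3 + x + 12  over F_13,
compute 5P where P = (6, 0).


k = 5 = 101_2 (binary, LSB first: 101)
Double-and-add from P = (6, 0):
  bit 0 = 1: acc = O + (6, 0) = (6, 0)
  bit 1 = 0: acc unchanged = (6, 0)
  bit 2 = 1: acc = (6, 0) + O = (6, 0)

5P = (6, 0)


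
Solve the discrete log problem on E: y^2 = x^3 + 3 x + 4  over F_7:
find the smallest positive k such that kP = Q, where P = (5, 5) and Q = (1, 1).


Enumerate multiples of P until we hit Q = (1, 1):
  1P = (5, 5)
  2P = (1, 1)
Match found at i = 2.

k = 2


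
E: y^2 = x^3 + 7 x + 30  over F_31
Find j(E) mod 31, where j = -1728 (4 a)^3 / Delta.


Delta = -16(4 a^3 + 27 b^2) mod 31 = 29
-1728 * (4 a)^3 = -1728 * (4*7)^3 mod 31 = 1
j = 1 * 29^(-1) mod 31 = 15

j = 15 (mod 31)


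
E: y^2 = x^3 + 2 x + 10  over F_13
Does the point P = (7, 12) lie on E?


Check whether y^2 = x^3 + 2 x + 10 (mod 13) for (x, y) = (7, 12).
LHS: y^2 = 12^2 mod 13 = 1
RHS: x^3 + 2 x + 10 = 7^3 + 2*7 + 10 mod 13 = 3
LHS != RHS

No, not on the curve


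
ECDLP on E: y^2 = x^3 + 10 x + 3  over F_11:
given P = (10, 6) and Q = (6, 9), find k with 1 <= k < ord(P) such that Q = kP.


Enumerate multiples of P until we hit Q = (6, 9):
  1P = (10, 6)
  2P = (6, 2)
  3P = (7, 8)
  4P = (3, 4)
  5P = (1, 6)
  6P = (0, 5)
  7P = (2, 8)
  8P = (8, 10)
  9P = (8, 1)
  10P = (2, 3)
  11P = (0, 6)
  12P = (1, 5)
  13P = (3, 7)
  14P = (7, 3)
  15P = (6, 9)
Match found at i = 15.

k = 15


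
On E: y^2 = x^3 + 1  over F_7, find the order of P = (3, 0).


Compute successive multiples of P until we hit O:
  1P = (3, 0)
  2P = O

ord(P) = 2


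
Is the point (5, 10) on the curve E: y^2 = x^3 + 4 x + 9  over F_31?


Check whether y^2 = x^3 + 4 x + 9 (mod 31) for (x, y) = (5, 10).
LHS: y^2 = 10^2 mod 31 = 7
RHS: x^3 + 4 x + 9 = 5^3 + 4*5 + 9 mod 31 = 30
LHS != RHS

No, not on the curve
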